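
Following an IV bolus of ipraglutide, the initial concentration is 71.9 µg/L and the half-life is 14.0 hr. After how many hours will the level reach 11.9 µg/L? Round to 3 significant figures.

k = ln 2 / 14.0 = 0.04951 hr⁻¹
C(t) = C₀ e^(−kt)  ⇒  t = ln(C₀/C) / k
t = ln(71.9/11.9) / 0.04951 = 1.799 / 0.04951 ≈ 36.3 hours

36.3 hours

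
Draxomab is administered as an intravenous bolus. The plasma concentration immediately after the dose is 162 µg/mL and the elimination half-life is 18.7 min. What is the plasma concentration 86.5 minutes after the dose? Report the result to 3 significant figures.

k = ln 2 / 18.7 = 0.03707 min⁻¹
86.5 min is 4.626 half-lives, so C = 162 × (1/2)^4.626 = 162 × 0.04051 ≈ 6.56 µg/mL

6.56 µg/mL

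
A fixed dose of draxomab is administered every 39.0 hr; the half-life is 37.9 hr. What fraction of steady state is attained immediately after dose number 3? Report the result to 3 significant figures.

0.882

k = ln 2 / 37.9 = 0.01829 hr⁻¹
f_n = 1 − e^(−nkτ) = 1 − e^(−3 × 0.01829 × 39.0) = 1 − e^(−2.140) = 1 − 0.1177 ≈ 0.882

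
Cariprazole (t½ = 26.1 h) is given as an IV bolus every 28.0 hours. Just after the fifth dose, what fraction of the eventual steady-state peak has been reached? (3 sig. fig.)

k = ln 2 / 26.1 = 0.02656 h⁻¹
f_n = 1 − e^(−nkτ) = 1 − e^(−5 × 0.02656 × 28.0) = 1 − e^(−3.718) = 1 − 0.02428 ≈ 0.976

0.976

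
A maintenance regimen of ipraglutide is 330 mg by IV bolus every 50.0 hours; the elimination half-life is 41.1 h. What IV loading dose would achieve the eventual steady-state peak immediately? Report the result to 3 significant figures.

k = ln 2 / 41.1 = 0.01686 h⁻¹
Accumulation ratio R = 1 / (1 − e^(−kτ)) = 1 / (1 − e^(−0.01686×50.0)) = 1 / (1 − 0.4303) = 1.755
Loading dose = maintenance dose × R = 330 × 1.755 ≈ 579 mg

579 mg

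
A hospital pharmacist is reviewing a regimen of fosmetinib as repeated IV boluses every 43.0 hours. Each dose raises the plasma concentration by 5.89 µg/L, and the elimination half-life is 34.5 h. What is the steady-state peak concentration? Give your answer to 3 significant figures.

k = ln 2 / 34.5 = 0.02009 h⁻¹
Fraction remaining after one interval: e^(−kτ) = e^(−0.02009 × 43.0) = 0.4215
R = 1 / (1 − 0.4215) = 1.729
Css,max = 5.89 × 1.729 ≈ 10.2 µg/L

10.2 µg/L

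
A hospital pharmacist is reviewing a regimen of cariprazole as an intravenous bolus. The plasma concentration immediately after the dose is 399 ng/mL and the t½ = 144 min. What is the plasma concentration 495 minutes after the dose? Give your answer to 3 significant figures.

k = ln 2 / 144 = 0.004814 min⁻¹
495 min is 3.438 half-lives, so C = 399 × (1/2)^3.438 = 399 × 0.09230 ≈ 36.8 ng/mL

36.8 ng/mL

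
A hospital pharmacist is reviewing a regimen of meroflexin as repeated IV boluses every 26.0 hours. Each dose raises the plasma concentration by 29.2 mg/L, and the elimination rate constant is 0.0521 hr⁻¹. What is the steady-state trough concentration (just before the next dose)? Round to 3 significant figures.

10.2 mg/L

Fraction remaining after one interval: e^(−kτ) = e^(−0.05210 × 26.0) = 0.2581
R = 1 / (1 − 0.2581) = 1.348
Css,max = 29.2 × 1.348 = 39.36 mg/L
Css,min = Css,max × e^(−kτ) = 39.36 × 0.2581 ≈ 10.2 mg/L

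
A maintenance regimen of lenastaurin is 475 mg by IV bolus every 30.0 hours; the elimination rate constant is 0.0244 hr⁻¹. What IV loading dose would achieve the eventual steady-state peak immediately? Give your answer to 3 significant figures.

Accumulation ratio R = 1 / (1 − e^(−kτ)) = 1 / (1 − e^(−0.02440×30.0)) = 1 / (1 − 0.4809) = 1.927
Loading dose = maintenance dose × R = 475 × 1.927 ≈ 915 mg

915 mg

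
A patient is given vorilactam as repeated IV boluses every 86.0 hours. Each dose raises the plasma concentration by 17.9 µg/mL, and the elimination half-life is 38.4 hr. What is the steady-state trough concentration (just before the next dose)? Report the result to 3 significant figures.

k = ln 2 / 38.4 = 0.01805 hr⁻¹
Fraction remaining after one interval: e^(−kτ) = e^(−0.01805 × 86.0) = 0.2117
R = 1 / (1 − 0.2117) = 1.269
Css,max = 17.9 × 1.269 = 22.71 µg/mL
Css,min = Css,max × e^(−kτ) = 22.71 × 0.2117 ≈ 4.81 µg/mL

4.81 µg/mL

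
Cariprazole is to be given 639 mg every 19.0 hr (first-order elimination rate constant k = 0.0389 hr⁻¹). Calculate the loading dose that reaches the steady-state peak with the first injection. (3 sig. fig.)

1220 mg

Accumulation ratio R = 1 / (1 − e^(−kτ)) = 1 / (1 − e^(−0.03890×19.0)) = 1 / (1 − 0.4775) = 1.914
Loading dose = maintenance dose × R = 639 × 1.914 ≈ 1220 mg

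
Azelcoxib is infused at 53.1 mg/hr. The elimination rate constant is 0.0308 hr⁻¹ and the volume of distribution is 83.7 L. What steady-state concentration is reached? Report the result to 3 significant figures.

CL = k · V = 0.0308 × 83.7 = 2.578 L/hr
Css = rate / CL = 53.1 / 2.578 ≈ 20.6 mg/L

20.6 mg/L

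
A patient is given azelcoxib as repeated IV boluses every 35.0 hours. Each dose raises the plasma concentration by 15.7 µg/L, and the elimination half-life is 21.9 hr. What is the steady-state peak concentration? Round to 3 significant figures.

k = ln 2 / 21.9 = 0.03165 hr⁻¹
Fraction remaining after one interval: e^(−kτ) = e^(−0.03165 × 35.0) = 0.3303
R = 1 / (1 − 0.3303) = 1.493
Css,max = 15.7 × 1.493 ≈ 23.4 µg/L

23.4 µg/L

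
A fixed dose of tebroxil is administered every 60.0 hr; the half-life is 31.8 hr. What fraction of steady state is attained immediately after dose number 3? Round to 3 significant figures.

k = ln 2 / 31.8 = 0.02180 hr⁻¹
f_n = 1 − e^(−nkτ) = 1 − e^(−3 × 0.02180 × 60.0) = 1 − e^(−3.923) = 1 − 0.01977 ≈ 0.980

0.980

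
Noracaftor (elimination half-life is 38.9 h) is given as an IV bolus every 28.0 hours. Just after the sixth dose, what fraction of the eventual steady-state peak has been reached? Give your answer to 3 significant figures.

k = ln 2 / 38.9 = 0.01782 h⁻¹
f_n = 1 − e^(−nkτ) = 1 − e^(−6 × 0.01782 × 28.0) = 1 − e^(−2.994) = 1 − 0.05011 ≈ 0.950

0.950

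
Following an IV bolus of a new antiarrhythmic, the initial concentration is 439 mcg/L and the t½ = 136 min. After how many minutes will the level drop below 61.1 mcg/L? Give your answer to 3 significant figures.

387 minutes

k = ln 2 / 136 = 0.005097 min⁻¹
C(t) = C₀ e^(−kt)  ⇒  t = ln(C₀/C) / k
t = ln(439/61.1) / 0.005097 = 1.972 / 0.005097 ≈ 387 minutes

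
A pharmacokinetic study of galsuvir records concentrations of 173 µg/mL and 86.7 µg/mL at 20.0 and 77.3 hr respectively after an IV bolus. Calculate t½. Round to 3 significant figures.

57.5 hours

k = ln(C₁/C₂) / (t₂ − t₁) = ln(173/86.7) / (77.3 − 20.0)
  = 0.6908 / 57.30 = 0.01206 hr⁻¹
t½ = ln 2 / k = ln 2 / 0.01206 ≈ 57.5 hours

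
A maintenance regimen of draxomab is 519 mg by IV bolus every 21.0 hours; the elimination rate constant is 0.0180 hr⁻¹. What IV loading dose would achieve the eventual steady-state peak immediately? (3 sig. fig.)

1650 mg

Accumulation ratio R = 1 / (1 − e^(−kτ)) = 1 / (1 − e^(−0.01800×21.0)) = 1 / (1 − 0.6852) = 3.177
Loading dose = maintenance dose × R = 519 × 3.177 ≈ 1650 mg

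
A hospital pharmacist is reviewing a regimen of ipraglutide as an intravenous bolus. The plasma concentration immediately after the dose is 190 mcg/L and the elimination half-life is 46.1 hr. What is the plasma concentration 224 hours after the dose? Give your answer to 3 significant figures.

k = ln 2 / 46.1 = 0.01504 hr⁻¹
C(t) = C₀ e^(−kt) = 190 × e^(−0.01504 × 224) = 190 × e^(−3.368) = 190 × 0.03446 ≈ 6.55 mcg/L

6.55 mcg/L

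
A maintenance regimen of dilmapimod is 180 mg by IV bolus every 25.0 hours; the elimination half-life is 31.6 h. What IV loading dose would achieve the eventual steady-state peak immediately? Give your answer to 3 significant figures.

k = ln 2 / 31.6 = 0.02194 h⁻¹
Accumulation ratio R = 1 / (1 − e^(−kτ)) = 1 / (1 − e^(−0.02194×25.0)) = 1 / (1 − 0.5779) = 2.369
Loading dose = maintenance dose × R = 180 × 2.369 ≈ 426 mg

426 mg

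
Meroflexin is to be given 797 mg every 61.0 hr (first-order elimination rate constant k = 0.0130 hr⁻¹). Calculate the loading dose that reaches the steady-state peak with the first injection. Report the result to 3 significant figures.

Accumulation ratio R = 1 / (1 − e^(−kτ)) = 1 / (1 − e^(−0.01300×61.0)) = 1 / (1 − 0.4525) = 1.826
Loading dose = maintenance dose × R = 797 × 1.826 ≈ 1460 mg

1460 mg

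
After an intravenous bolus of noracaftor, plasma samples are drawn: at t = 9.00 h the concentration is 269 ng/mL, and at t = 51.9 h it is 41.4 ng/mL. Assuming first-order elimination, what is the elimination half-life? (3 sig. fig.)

k = ln(C₁/C₂) / (t₂ − t₁) = ln(269/41.4) / (51.9 − 9.00)
  = 1.871 / 42.90 = 0.04362 h⁻¹
t½ = ln 2 / k = ln 2 / 0.04362 ≈ 15.9 hours

15.9 hours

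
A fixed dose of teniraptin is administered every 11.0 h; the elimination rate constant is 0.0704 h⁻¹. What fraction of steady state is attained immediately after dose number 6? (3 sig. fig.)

f_n = 1 − e^(−nkτ) = 1 − e^(−6 × 0.07040 × 11.0) = 1 − e^(−4.646) = 1 − 0.009596 ≈ 0.990

0.990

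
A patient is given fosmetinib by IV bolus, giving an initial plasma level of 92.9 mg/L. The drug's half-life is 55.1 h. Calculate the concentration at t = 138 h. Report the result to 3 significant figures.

k = ln 2 / 55.1 = 0.01258 h⁻¹
C(t) = C₀ e^(−kt) = 92.9 × e^(−0.01258 × 138) = 92.9 × e^(−1.736) = 92.9 × 0.1762 ≈ 16.4 mg/L

16.4 mg/L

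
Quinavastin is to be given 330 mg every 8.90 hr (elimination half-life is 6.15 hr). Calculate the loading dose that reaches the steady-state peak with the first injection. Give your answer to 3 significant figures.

521 mg

k = ln 2 / 6.15 = 0.1127 hr⁻¹
Accumulation ratio R = 1 / (1 − e^(−kτ)) = 1 / (1 − e^(−0.1127×8.90)) = 1 / (1 − 0.3667) = 1.579
Loading dose = maintenance dose × R = 330 × 1.579 ≈ 521 mg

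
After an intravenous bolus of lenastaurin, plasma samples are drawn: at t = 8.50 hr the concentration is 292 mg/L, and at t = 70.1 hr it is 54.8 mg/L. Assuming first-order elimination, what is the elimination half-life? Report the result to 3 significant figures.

k = ln(C₁/C₂) / (t₂ − t₁) = ln(292/54.8) / (70.1 − 8.50)
  = 1.673 / 61.60 = 0.02716 hr⁻¹
t½ = ln 2 / k = ln 2 / 0.02716 ≈ 25.5 hours

25.5 hours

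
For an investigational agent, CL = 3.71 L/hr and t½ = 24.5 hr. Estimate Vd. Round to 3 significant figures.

131 L

k = ln 2 / t½ = ln 2 / 24.5 = 0.02829 hr⁻¹
V = CL / k = 3.71 / 0.02829 ≈ 131 L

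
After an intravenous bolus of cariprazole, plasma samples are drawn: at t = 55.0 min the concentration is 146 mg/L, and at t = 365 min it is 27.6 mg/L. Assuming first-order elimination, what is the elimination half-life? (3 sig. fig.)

k = ln(C₁/C₂) / (t₂ − t₁) = ln(146/27.6) / (365 − 55.0)
  = 1.666 / 310.0 = 0.005374 min⁻¹
t½ = ln 2 / k = ln 2 / 0.005374 ≈ 129 minutes

129 minutes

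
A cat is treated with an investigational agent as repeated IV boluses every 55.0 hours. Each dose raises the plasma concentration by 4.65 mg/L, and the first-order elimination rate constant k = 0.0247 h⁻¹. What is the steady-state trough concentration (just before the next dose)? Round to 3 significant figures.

1.61 mg/L

Fraction remaining after one interval: e^(−kτ) = e^(−0.02470 × 55.0) = 0.2570
R = 1 / (1 − 0.2570) = 1.346
Css,max = 4.65 × 1.346 = 6.259 mg/L
Css,min = Css,max × e^(−kτ) = 6.259 × 0.2570 ≈ 1.61 mg/L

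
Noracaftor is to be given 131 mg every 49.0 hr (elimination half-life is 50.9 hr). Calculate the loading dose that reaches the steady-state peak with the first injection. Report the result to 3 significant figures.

k = ln 2 / 50.9 = 0.01362 hr⁻¹
Accumulation ratio R = 1 / (1 − e^(−kτ)) = 1 / (1 − e^(−0.01362×49.0)) = 1 / (1 − 0.5131) = 2.054
Loading dose = maintenance dose × R = 131 × 2.054 ≈ 269 mg

269 mg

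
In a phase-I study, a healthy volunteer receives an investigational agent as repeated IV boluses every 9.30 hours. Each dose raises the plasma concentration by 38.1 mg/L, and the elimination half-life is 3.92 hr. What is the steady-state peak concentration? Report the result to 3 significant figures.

47.2 mg/L

k = ln 2 / 3.92 = 0.1768 hr⁻¹
Fraction remaining after one interval: e^(−kτ) = e^(−0.1768 × 9.30) = 0.1931
R = 1 / (1 − 0.1931) = 1.239
Css,max = 38.1 × 1.239 ≈ 47.2 mg/L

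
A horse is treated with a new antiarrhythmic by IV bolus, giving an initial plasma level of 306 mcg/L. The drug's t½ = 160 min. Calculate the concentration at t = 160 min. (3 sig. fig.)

k = ln 2 / 160 = 0.004332 min⁻¹
160 min is 1.000 half-lives, so C = 306 × (1/2)^1.000 = 306 × 0.5000 ≈ 153 mcg/L

153 mcg/L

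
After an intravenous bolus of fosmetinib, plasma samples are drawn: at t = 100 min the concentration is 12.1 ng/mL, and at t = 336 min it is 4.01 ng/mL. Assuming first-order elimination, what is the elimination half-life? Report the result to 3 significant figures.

148 minutes

k = ln(C₁/C₂) / (t₂ − t₁) = ln(12.1/4.01) / (336 − 100)
  = 1.104 / 236.0 = 0.004680 min⁻¹
t½ = ln 2 / k = ln 2 / 0.004680 ≈ 148 minutes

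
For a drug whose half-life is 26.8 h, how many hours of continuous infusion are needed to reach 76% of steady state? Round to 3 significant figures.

55.2 hours

k = ln 2 / 26.8 = 0.02586 h⁻¹
f = 1 − e^(−kt)  ⇒  t = −ln(1 − f) / k
t = −ln(1 − 0.76) / 0.02586 = 1.427 / 0.02586 ≈ 55.2 hours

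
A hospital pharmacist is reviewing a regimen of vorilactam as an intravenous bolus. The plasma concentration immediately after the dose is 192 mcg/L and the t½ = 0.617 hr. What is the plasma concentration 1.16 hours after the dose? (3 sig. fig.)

k = ln 2 / 0.617 = 1.123 hr⁻¹
C(t) = C₀ e^(−kt) = 192 × e^(−1.123 × 1.16) = 192 × e^(−1.303) = 192 × 0.2717 ≈ 52.2 mcg/L

52.2 mcg/L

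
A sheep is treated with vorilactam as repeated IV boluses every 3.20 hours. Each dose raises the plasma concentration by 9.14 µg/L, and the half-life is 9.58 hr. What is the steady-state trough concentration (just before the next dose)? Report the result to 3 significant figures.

35.1 µg/L

k = ln 2 / 9.58 = 0.07235 hr⁻¹
Fraction remaining after one interval: e^(−kτ) = e^(−0.07235 × 3.20) = 0.7933
R = 1 / (1 − 0.7933) = 4.838
Css,max = 9.14 × 4.838 = 44.22 µg/L
Css,min = Css,max × e^(−kτ) = 44.22 × 0.7933 ≈ 35.1 µg/L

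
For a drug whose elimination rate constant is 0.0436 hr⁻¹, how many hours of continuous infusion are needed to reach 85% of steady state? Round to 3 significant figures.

f = 1 − e^(−kt)  ⇒  t = −ln(1 − f) / k
t = −ln(1 − 0.85) / 0.04360 = 1.897 / 0.04360 ≈ 43.5 hours

43.5 hours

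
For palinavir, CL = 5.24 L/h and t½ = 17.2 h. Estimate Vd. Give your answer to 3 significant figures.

k = ln 2 / t½ = ln 2 / 17.2 = 0.04030 h⁻¹
V = CL / k = 5.24 / 0.04030 ≈ 130 L

130 L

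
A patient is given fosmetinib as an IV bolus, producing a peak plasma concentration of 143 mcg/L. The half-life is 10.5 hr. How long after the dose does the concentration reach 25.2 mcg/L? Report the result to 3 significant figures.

26.3 hours

k = ln 2 / 10.5 = 0.06601 hr⁻¹
C(t) = C₀ e^(−kt)  ⇒  t = ln(C₀/C) / k
t = ln(143/25.2) / 0.06601 = 1.736 / 0.06601 ≈ 26.3 hours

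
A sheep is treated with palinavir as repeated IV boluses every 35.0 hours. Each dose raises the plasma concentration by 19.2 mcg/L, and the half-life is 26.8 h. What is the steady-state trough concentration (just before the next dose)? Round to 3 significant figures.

13.0 mcg/L

k = ln 2 / 26.8 = 0.02586 h⁻¹
Fraction remaining after one interval: e^(−kτ) = e^(−0.02586 × 35.0) = 0.4044
R = 1 / (1 − 0.4044) = 1.679
Css,max = 19.2 × 1.679 = 32.24 mcg/L
Css,min = Css,max × e^(−kτ) = 32.24 × 0.4044 ≈ 13.0 mcg/L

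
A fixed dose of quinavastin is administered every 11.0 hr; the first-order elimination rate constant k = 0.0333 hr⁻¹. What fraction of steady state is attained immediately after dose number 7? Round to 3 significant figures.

f_n = 1 − e^(−nkτ) = 1 − e^(−7 × 0.03330 × 11.0) = 1 − e^(−2.564) = 1 − 0.07699 ≈ 0.923

0.923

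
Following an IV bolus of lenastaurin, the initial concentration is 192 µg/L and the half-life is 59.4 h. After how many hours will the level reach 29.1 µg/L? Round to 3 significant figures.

k = ln 2 / 59.4 = 0.01167 h⁻¹
C(t) = C₀ e^(−kt)  ⇒  t = ln(C₀/C) / k
t = ln(192/29.1) / 0.01167 = 1.887 / 0.01167 ≈ 162 hours

162 hours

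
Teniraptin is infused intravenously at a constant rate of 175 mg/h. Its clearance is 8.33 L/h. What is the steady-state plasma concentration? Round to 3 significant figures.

21.0 mg/L

Css = infusion rate / CL = 175 / 8.33 ≈ 21.0 mg/L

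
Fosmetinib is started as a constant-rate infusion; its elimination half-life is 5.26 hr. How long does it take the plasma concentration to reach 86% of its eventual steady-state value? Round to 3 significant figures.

k = ln 2 / 5.26 = 0.1318 hr⁻¹
f = 1 − e^(−kt)  ⇒  t = −ln(1 − f) / k
t = −ln(1 − 0.86) / 0.1318 = 1.966 / 0.1318 ≈ 14.9 hours

14.9 hours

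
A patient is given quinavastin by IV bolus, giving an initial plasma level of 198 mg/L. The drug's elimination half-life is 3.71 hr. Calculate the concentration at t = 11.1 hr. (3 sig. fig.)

24.9 mg/L

k = ln 2 / 3.71 = 0.1868 hr⁻¹
11.1 hr is 2.992 half-lives, so C = 198 × (1/2)^2.992 = 198 × 0.1257 ≈ 24.9 mg/L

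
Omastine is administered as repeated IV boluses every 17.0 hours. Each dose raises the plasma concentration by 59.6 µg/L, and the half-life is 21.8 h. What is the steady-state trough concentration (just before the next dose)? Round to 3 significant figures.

k = ln 2 / 21.8 = 0.03180 h⁻¹
Fraction remaining after one interval: e^(−kτ) = e^(−0.03180 × 17.0) = 0.5824
R = 1 / (1 − 0.5824) = 2.395
Css,max = 59.6 × 2.395 = 142.7 µg/L
Css,min = Css,max × e^(−kτ) = 142.7 × 0.5824 ≈ 83.1 µg/L

83.1 µg/L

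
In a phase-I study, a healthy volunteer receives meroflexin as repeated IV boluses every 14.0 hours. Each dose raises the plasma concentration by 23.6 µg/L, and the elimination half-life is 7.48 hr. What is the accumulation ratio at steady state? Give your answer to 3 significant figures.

1.38

k = ln 2 / 7.48 = 0.09267 hr⁻¹
Fraction remaining after one interval: e^(−kτ) = e^(−0.09267 × 14.0) = 0.2733
R = 1 / (1 − 0.2733) = 1 / 0.7267 ≈ 1.38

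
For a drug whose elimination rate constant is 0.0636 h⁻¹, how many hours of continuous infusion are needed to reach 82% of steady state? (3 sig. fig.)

f = 1 − e^(−kt)  ⇒  t = −ln(1 − f) / k
t = −ln(1 − 0.82) / 0.06360 = 1.715 / 0.06360 ≈ 27.0 hours

27.0 hours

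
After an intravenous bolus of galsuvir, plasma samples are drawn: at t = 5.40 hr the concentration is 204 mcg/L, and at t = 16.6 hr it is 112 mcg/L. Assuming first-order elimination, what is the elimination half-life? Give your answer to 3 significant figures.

k = ln(C₁/C₂) / (t₂ − t₁) = ln(204/112) / (16.6 − 5.40)
  = 0.5996 / 11.20 = 0.05354 hr⁻¹
t½ = ln 2 / k = ln 2 / 0.05354 ≈ 12.9 hours

12.9 hours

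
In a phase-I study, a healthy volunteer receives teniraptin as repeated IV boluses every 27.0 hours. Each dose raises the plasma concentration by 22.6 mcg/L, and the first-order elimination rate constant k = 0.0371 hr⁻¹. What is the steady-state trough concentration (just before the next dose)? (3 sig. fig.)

13.1 mcg/L

Fraction remaining after one interval: e^(−kτ) = e^(−0.03710 × 27.0) = 0.3673
R = 1 / (1 − 0.3673) = 1.580
Css,max = 22.6 × 1.580 = 35.72 mcg/L
Css,min = Css,max × e^(−kτ) = 35.72 × 0.3673 ≈ 13.1 mcg/L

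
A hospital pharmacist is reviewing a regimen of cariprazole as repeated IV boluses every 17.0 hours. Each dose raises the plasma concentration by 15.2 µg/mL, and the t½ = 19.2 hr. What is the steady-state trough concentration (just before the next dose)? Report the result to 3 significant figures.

k = ln 2 / 19.2 = 0.03610 hr⁻¹
Fraction remaining after one interval: e^(−kτ) = e^(−0.03610 × 17.0) = 0.5413
R = 1 / (1 − 0.5413) = 2.180
Css,max = 15.2 × 2.180 = 33.14 µg/mL
Css,min = Css,max × e^(−kτ) = 33.14 × 0.5413 ≈ 17.9 µg/mL

17.9 µg/mL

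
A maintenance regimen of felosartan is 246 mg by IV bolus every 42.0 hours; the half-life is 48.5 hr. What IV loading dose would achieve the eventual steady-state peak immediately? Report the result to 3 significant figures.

545 mg

k = ln 2 / 48.5 = 0.01429 hr⁻¹
Accumulation ratio R = 1 / (1 − e^(−kτ)) = 1 / (1 − e^(−0.01429×42.0)) = 1 / (1 − 0.5487) = 2.216
Loading dose = maintenance dose × R = 246 × 2.216 ≈ 545 mg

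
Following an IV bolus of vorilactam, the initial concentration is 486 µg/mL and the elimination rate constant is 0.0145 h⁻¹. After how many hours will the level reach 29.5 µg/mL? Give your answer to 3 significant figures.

C(t) = C₀ e^(−kt)  ⇒  t = ln(C₀/C) / k
t = ln(486/29.5) / 0.01450 = 2.802 / 0.01450 ≈ 193 hours

193 hours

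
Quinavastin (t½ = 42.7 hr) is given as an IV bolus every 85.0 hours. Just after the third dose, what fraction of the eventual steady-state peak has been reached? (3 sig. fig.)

k = ln 2 / 42.7 = 0.01623 hr⁻¹
f_n = 1 − e^(−nkτ) = 1 − e^(−3 × 0.01623 × 85.0) = 1 − e^(−4.139) = 1 − 0.01593 ≈ 0.984

0.984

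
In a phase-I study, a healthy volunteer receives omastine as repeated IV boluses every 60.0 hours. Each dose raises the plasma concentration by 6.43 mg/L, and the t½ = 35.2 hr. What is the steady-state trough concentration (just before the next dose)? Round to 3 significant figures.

2.85 mg/L

k = ln 2 / 35.2 = 0.01969 hr⁻¹
Fraction remaining after one interval: e^(−kτ) = e^(−0.01969 × 60.0) = 0.3068
R = 1 / (1 − 0.3068) = 1.443
Css,max = 6.43 × 1.443 = 9.276 mg/L
Css,min = Css,max × e^(−kτ) = 9.276 × 0.3068 ≈ 2.85 mg/L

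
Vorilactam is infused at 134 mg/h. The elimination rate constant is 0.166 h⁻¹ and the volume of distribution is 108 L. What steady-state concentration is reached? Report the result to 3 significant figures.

CL = k · V = 0.166 × 108 = 17.93 L/h
Css = rate / CL = 134 / 17.93 ≈ 7.47 µg/mL

7.47 µg/mL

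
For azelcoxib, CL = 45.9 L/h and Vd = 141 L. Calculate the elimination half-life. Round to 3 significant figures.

2.13 hours

k = CL / V = 45.9 / 141 = 0.3255 h⁻¹
t½ = ln 2 / k = ln 2 / 0.3255 ≈ 2.13 hours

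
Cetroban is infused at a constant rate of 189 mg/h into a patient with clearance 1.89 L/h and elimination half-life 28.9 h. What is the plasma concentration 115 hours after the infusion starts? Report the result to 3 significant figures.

93.7 µg/mL

Css = rate / CL = 189 / 1.89 = 100.0 µg/mL
k = ln 2 / 28.9 = 0.02398 h⁻¹
C(t) = Css (1 − e^(−kt)) = 100.0 × (1 − e^(−2.758)) = 100.0 × 0.9366 ≈ 93.7 µg/mL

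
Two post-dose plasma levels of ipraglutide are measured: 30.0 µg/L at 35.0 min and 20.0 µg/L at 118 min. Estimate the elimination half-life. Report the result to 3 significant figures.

k = ln(C₁/C₂) / (t₂ − t₁) = ln(30.0/20.0) / (118 − 35.0)
  = 0.4055 / 83.00 = 0.004885 min⁻¹
t½ = ln 2 / k = ln 2 / 0.004885 ≈ 142 minutes

142 minutes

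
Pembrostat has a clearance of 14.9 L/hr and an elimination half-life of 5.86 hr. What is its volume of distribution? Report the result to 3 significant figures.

k = ln 2 / t½ = ln 2 / 5.86 = 0.1183 hr⁻¹
V = CL / k = 14.9 / 0.1183 ≈ 126 L

126 L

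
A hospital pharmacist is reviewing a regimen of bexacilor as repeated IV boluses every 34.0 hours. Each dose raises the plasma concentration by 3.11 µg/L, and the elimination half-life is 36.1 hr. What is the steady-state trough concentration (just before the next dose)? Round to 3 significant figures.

3.38 µg/L

k = ln 2 / 36.1 = 0.01920 hr⁻¹
Fraction remaining after one interval: e^(−kτ) = e^(−0.01920 × 34.0) = 0.5206
R = 1 / (1 − 0.5206) = 2.086
Css,max = 3.11 × 2.086 = 6.487 µg/L
Css,min = Css,max × e^(−kτ) = 6.487 × 0.5206 ≈ 3.38 µg/L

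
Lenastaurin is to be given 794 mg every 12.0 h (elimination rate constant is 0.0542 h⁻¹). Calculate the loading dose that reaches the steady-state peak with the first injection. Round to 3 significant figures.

1660 mg

Accumulation ratio R = 1 / (1 − e^(−kτ)) = 1 / (1 − e^(−0.05420×12.0)) = 1 / (1 − 0.5218) = 2.091
Loading dose = maintenance dose × R = 794 × 2.091 ≈ 1660 mg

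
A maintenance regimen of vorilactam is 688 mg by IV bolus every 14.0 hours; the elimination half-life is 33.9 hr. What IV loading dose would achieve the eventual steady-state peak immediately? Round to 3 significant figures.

2760 mg

k = ln 2 / 33.9 = 0.02045 hr⁻¹
Accumulation ratio R = 1 / (1 − e^(−kτ)) = 1 / (1 − e^(−0.02045×14.0)) = 1 / (1 − 0.7511) = 4.017
Loading dose = maintenance dose × R = 688 × 4.017 ≈ 2760 mg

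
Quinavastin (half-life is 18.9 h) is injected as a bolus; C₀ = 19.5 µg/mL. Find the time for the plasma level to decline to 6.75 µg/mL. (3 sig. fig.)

28.9 hours

k = ln 2 / 18.9 = 0.03667 h⁻¹
C(t) = C₀ e^(−kt)  ⇒  t = ln(C₀/C) / k
t = ln(19.5/6.75) / 0.03667 = 1.061 / 0.03667 ≈ 28.9 hours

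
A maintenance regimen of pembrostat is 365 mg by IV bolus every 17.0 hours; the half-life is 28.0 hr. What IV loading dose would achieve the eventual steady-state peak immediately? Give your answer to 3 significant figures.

k = ln 2 / 28.0 = 0.02476 hr⁻¹
Accumulation ratio R = 1 / (1 − e^(−kτ)) = 1 / (1 − e^(−0.02476×17.0)) = 1 / (1 − 0.6565) = 2.911
Loading dose = maintenance dose × R = 365 × 2.911 ≈ 1060 mg

1060 mg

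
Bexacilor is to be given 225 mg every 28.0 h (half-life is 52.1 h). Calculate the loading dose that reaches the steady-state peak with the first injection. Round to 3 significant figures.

723 mg

k = ln 2 / 52.1 = 0.01330 h⁻¹
Accumulation ratio R = 1 / (1 − e^(−kτ)) = 1 / (1 − e^(−0.01330×28.0)) = 1 / (1 − 0.6890) = 3.215
Loading dose = maintenance dose × R = 225 × 3.215 ≈ 723 mg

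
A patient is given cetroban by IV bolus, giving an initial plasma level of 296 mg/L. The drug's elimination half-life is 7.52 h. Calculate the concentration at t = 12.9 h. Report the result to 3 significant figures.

k = ln 2 / 7.52 = 0.09217 h⁻¹
C(t) = C₀ e^(−kt) = 296 × e^(−0.09217 × 12.9) = 296 × e^(−1.189) = 296 × 0.3045 ≈ 90.1 mg/L

90.1 mg/L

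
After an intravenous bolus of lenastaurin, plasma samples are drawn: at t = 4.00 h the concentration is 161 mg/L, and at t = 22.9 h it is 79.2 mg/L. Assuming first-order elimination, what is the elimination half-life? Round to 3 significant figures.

k = ln(C₁/C₂) / (t₂ − t₁) = ln(161/79.2) / (22.9 − 4.00)
  = 0.7094 / 18.90 = 0.03754 h⁻¹
t½ = ln 2 / k = ln 2 / 0.03754 ≈ 18.5 hours

18.5 hours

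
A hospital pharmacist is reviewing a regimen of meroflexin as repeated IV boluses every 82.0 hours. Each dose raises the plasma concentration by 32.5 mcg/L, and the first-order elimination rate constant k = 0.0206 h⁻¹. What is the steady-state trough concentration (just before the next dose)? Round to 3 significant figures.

Fraction remaining after one interval: e^(−kτ) = e^(−0.02060 × 82.0) = 0.1847
R = 1 / (1 − 0.1847) = 1.226
Css,max = 32.5 × 1.226 = 39.86 mcg/L
Css,min = Css,max × e^(−kτ) = 39.86 × 0.1847 ≈ 7.36 mcg/L

7.36 mcg/L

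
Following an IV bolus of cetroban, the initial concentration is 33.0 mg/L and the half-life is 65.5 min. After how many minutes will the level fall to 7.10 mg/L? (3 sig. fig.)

k = ln 2 / 65.5 = 0.01058 min⁻¹
C(t) = C₀ e^(−kt)  ⇒  t = ln(C₀/C) / k
t = ln(33.0/7.10) / 0.01058 = 1.536 / 0.01058 ≈ 145 minutes

145 minutes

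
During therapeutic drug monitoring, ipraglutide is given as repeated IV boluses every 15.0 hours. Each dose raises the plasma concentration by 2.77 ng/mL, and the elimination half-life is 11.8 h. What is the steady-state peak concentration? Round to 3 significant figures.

4.73 ng/mL

k = ln 2 / 11.8 = 0.05874 h⁻¹
Fraction remaining after one interval: e^(−kτ) = e^(−0.05874 × 15.0) = 0.4143
R = 1 / (1 − 0.4143) = 1.707
Css,max = 2.77 × 1.707 ≈ 4.73 ng/mL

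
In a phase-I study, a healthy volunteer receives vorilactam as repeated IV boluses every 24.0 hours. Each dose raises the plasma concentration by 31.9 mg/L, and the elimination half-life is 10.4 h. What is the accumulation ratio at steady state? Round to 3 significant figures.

k = ln 2 / 10.4 = 0.06665 h⁻¹
Fraction remaining after one interval: e^(−kτ) = e^(−0.06665 × 24.0) = 0.2020
R = 1 / (1 − 0.2020) = 1 / 0.7980 ≈ 1.25

1.25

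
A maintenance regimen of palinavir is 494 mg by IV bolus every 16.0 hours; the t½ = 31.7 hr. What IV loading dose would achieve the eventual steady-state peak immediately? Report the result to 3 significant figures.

k = ln 2 / 31.7 = 0.02187 hr⁻¹
Accumulation ratio R = 1 / (1 − e^(−kτ)) = 1 / (1 − e^(−0.02187×16.0)) = 1 / (1 − 0.7048) = 3.387
Loading dose = maintenance dose × R = 494 × 3.387 ≈ 1670 mg

1670 mg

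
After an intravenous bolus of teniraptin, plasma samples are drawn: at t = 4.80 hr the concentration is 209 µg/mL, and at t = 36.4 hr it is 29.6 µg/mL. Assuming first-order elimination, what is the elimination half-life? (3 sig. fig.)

k = ln(C₁/C₂) / (t₂ − t₁) = ln(209/29.6) / (36.4 − 4.80)
  = 1.955 / 31.60 = 0.06185 hr⁻¹
t½ = ln 2 / k = ln 2 / 0.06185 ≈ 11.2 hours

11.2 hours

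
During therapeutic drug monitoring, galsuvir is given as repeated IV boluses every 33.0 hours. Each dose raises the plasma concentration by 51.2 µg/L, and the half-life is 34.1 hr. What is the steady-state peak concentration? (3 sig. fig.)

105 µg/L

k = ln 2 / 34.1 = 0.02033 hr⁻¹
Fraction remaining after one interval: e^(−kτ) = e^(−0.02033 × 33.0) = 0.5113
R = 1 / (1 − 0.5113) = 2.046
Css,max = 51.2 × 2.046 ≈ 105 µg/L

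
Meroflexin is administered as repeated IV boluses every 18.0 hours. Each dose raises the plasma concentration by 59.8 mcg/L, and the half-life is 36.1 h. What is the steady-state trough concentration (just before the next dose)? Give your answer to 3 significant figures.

k = ln 2 / 36.1 = 0.01920 h⁻¹
Fraction remaining after one interval: e^(−kτ) = e^(−0.01920 × 18.0) = 0.7078
R = 1 / (1 − 0.7078) = 3.422
Css,max = 59.8 × 3.422 = 204.6 mcg/L
Css,min = Css,max × e^(−kτ) = 204.6 × 0.7078 ≈ 145 mcg/L

145 mcg/L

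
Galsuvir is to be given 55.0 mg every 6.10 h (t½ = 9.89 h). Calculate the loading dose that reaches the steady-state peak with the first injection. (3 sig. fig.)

k = ln 2 / 9.89 = 0.07009 h⁻¹
Accumulation ratio R = 1 / (1 − e^(−kτ)) = 1 / (1 − e^(−0.07009×6.10)) = 1 / (1 − 0.6521) = 2.875
Loading dose = maintenance dose × R = 55.0 × 2.875 ≈ 158 mg

158 mg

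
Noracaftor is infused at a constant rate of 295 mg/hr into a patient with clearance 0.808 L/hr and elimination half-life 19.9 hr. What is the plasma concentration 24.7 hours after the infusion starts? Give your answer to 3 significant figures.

211 µg/mL

Css = rate / CL = 295 / 0.808 = 365.1 µg/mL
k = ln 2 / 19.9 = 0.03483 hr⁻¹
C(t) = Css (1 − e^(−kt)) = 365.1 × (1 − e^(−0.8603)) = 365.1 × 0.5770 ≈ 211 µg/mL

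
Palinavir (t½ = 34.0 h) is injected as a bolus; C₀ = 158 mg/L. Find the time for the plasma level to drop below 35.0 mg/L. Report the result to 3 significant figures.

k = ln 2 / 34.0 = 0.02039 h⁻¹
C(t) = C₀ e^(−kt)  ⇒  t = ln(C₀/C) / k
t = ln(158/35.0) / 0.02039 = 1.507 / 0.02039 ≈ 73.9 hours

73.9 hours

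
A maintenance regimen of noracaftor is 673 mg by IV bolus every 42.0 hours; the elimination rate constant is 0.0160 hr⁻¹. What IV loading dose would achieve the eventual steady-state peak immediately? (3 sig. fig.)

1380 mg

Accumulation ratio R = 1 / (1 − e^(−kτ)) = 1 / (1 − e^(−0.01600×42.0)) = 1 / (1 − 0.5107) = 2.044
Loading dose = maintenance dose × R = 673 × 2.044 ≈ 1380 mg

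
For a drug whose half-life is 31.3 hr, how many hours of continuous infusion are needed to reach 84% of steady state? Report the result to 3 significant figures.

82.8 hours

k = ln 2 / 31.3 = 0.02215 hr⁻¹
f = 1 − e^(−kt)  ⇒  t = −ln(1 − f) / k
t = −ln(1 − 0.84) / 0.02215 = 1.833 / 0.02215 ≈ 82.8 hours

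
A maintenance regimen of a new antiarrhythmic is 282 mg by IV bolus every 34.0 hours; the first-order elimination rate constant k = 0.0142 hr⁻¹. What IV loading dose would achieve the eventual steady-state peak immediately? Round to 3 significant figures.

Accumulation ratio R = 1 / (1 − e^(−kτ)) = 1 / (1 − e^(−0.01420×34.0)) = 1 / (1 − 0.6171) = 2.611
Loading dose = maintenance dose × R = 282 × 2.611 ≈ 736 mg

736 mg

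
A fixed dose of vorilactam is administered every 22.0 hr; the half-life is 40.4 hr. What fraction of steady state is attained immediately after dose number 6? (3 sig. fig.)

k = ln 2 / 40.4 = 0.01716 hr⁻¹
f_n = 1 − e^(−nkτ) = 1 − e^(−6 × 0.01716 × 22.0) = 1 − e^(−2.265) = 1 − 0.1039 ≈ 0.896

0.896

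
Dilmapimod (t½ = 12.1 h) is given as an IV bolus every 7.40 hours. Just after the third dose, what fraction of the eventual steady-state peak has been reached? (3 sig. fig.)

k = ln 2 / 12.1 = 0.05728 h⁻¹
f_n = 1 − e^(−nkτ) = 1 − e^(−3 × 0.05728 × 7.40) = 1 − e^(−1.272) = 1 − 0.2803 ≈ 0.720

0.720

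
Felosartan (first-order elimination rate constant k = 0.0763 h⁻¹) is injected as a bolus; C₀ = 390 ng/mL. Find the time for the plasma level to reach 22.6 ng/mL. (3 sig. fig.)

C(t) = C₀ e^(−kt)  ⇒  t = ln(C₀/C) / k
t = ln(390/22.6) / 0.07630 = 2.848 / 0.07630 ≈ 37.3 hours

37.3 hours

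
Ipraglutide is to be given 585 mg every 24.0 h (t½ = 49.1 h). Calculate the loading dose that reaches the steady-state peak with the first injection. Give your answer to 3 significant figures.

2040 mg

k = ln 2 / 49.1 = 0.01412 h⁻¹
Accumulation ratio R = 1 / (1 − e^(−kτ)) = 1 / (1 − e^(−0.01412×24.0)) = 1 / (1 − 0.7126) = 3.480
Loading dose = maintenance dose × R = 585 × 3.480 ≈ 2040 mg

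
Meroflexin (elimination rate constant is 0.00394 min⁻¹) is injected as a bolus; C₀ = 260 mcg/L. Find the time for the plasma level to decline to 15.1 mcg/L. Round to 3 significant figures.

722 minutes

C(t) = C₀ e^(−kt)  ⇒  t = ln(C₀/C) / k
t = ln(260/15.1) / 0.003940 = 2.846 / 0.003940 ≈ 722 minutes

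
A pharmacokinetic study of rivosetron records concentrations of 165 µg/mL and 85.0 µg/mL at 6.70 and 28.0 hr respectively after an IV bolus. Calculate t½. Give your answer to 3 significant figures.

22.3 hours

k = ln(C₁/C₂) / (t₂ − t₁) = ln(165/85.0) / (28.0 − 6.70)
  = 0.6633 / 21.30 = 0.03114 hr⁻¹
t½ = ln 2 / k = ln 2 / 0.03114 ≈ 22.3 hours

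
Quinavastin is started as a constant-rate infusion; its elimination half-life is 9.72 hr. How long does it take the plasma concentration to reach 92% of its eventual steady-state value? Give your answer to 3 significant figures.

k = ln 2 / 9.72 = 0.07131 hr⁻¹
f = 1 − e^(−kt)  ⇒  t = −ln(1 − f) / k
t = −ln(1 − 0.92) / 0.07131 = 2.526 / 0.07131 ≈ 35.4 hours

35.4 hours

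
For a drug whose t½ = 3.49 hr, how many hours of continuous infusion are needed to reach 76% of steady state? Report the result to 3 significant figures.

7.19 hours

k = ln 2 / 3.49 = 0.1986 hr⁻¹
f = 1 − e^(−kt)  ⇒  t = −ln(1 − f) / k
t = −ln(1 − 0.76) / 0.1986 = 1.427 / 0.1986 ≈ 7.19 hours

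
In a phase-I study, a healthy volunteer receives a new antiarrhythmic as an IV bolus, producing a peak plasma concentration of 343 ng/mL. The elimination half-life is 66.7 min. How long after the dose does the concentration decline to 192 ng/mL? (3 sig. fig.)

55.8 minutes

k = ln 2 / 66.7 = 0.01039 min⁻¹
C(t) = C₀ e^(−kt)  ⇒  t = ln(C₀/C) / k
t = ln(343/192) / 0.01039 = 0.5802 / 0.01039 ≈ 55.8 minutes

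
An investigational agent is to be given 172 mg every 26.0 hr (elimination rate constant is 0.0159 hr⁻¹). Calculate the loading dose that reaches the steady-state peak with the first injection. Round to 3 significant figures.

Accumulation ratio R = 1 / (1 − e^(−kτ)) = 1 / (1 − e^(−0.01590×26.0)) = 1 / (1 − 0.6614) = 2.953
Loading dose = maintenance dose × R = 172 × 2.953 ≈ 508 mg

508 mg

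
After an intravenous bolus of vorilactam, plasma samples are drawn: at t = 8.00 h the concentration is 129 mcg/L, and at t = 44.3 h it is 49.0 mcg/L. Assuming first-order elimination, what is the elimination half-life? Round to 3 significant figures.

26.0 hours

k = ln(C₁/C₂) / (t₂ − t₁) = ln(129/49.0) / (44.3 − 8.00)
  = 0.9680 / 36.30 = 0.02667 h⁻¹
t½ = ln 2 / k = ln 2 / 0.02667 ≈ 26.0 hours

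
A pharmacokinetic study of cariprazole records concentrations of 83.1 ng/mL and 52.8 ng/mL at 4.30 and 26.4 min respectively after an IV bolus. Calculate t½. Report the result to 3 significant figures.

k = ln(C₁/C₂) / (t₂ − t₁) = ln(83.1/52.8) / (26.4 − 4.30)
  = 0.4535 / 22.10 = 0.02052 min⁻¹
t½ = ln 2 / k = ln 2 / 0.02052 ≈ 33.8 minutes

33.8 minutes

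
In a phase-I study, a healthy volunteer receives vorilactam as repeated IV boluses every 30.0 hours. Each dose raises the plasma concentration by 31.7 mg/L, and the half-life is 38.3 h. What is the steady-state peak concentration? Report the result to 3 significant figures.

k = ln 2 / 38.3 = 0.01810 h⁻¹
Fraction remaining after one interval: e^(−kτ) = e^(−0.01810 × 30.0) = 0.5810
R = 1 / (1 − 0.5810) = 2.387
Css,max = 31.7 × 2.387 ≈ 75.7 mg/L

75.7 mg/L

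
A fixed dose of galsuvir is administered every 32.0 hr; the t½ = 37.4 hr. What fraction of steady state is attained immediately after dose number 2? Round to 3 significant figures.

0.695

k = ln 2 / 37.4 = 0.01853 hr⁻¹
f_n = 1 − e^(−nkτ) = 1 − e^(−2 × 0.01853 × 32.0) = 1 − e^(−1.186) = 1 − 0.3054 ≈ 0.695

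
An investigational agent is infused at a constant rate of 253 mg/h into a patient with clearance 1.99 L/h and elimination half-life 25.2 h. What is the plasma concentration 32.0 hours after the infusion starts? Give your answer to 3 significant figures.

74.4 mg/L

Css = rate / CL = 253 / 1.99 = 127.1 mg/L
k = ln 2 / 25.2 = 0.02751 h⁻¹
C(t) = Css (1 − e^(−kt)) = 127.1 × (1 − e^(−0.8802)) = 127.1 × 0.5853 ≈ 74.4 mg/L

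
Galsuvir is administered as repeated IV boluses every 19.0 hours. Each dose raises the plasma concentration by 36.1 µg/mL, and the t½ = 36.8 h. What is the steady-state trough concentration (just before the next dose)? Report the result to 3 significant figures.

k = ln 2 / 36.8 = 0.01884 h⁻¹
Fraction remaining after one interval: e^(−kτ) = e^(−0.01884 × 19.0) = 0.6992
R = 1 / (1 − 0.6992) = 3.324
Css,max = 36.1 × 3.324 = 120.0 µg/mL
Css,min = Css,max × e^(−kτ) = 120.0 × 0.6992 ≈ 83.9 µg/mL

83.9 µg/mL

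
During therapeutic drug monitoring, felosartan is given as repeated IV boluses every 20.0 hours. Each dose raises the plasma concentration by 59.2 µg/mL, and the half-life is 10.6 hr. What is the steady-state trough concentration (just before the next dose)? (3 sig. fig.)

21.9 µg/mL

k = ln 2 / 10.6 = 0.06539 hr⁻¹
Fraction remaining after one interval: e^(−kτ) = e^(−0.06539 × 20.0) = 0.2704
R = 1 / (1 − 0.2704) = 1.371
Css,max = 59.2 × 1.371 = 81.14 µg/mL
Css,min = Css,max × e^(−kτ) = 81.14 × 0.2704 ≈ 21.9 µg/mL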